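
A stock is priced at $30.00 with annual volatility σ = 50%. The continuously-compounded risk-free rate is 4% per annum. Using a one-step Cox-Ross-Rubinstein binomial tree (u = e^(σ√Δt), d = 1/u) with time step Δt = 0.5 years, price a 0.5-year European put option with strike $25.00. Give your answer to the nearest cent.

$2.16

CRR parameters: u = e^(σ√Δt) = e^(0.5·√0.5) = 1.4241, d = 1/u = 0.7022
Per-period rate: rΔt = 0.04·0.5 = 0.02, so R = e^0.02 = 1.0202
Risk-neutral probability p = (e^0.02 − 0.7022)/(1.4241 − 0.7022) = 0.3180/0.7219 = 0.4405
Terminal stock prices: S_u = 42.72, S_d = 21.07
Terminal payoffs (K − S): max(-17.72, 0) = 0, max(3.934, 0) = 3.934
Node 0 (S = 30): V_0 = e^(−0.02)·[0.4405·0.0000 + 0.5595·3.9343] = 2.1577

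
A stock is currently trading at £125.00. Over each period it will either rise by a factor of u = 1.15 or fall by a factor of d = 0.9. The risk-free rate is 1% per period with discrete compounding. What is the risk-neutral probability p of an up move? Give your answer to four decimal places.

Risk-neutral probability p = (1 + 0.01 − 0.9)/(1.15 − 0.9) = 0.1100/0.2500 = 0.4400

p = 0.4400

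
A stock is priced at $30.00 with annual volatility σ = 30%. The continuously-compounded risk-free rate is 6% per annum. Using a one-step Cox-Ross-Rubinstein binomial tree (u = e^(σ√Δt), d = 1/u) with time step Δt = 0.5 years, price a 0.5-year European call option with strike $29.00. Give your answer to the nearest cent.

CRR parameters: u = e^(σ√Δt) = e^(0.3·√0.5) = 1.2363, d = 1/u = 0.8089
Per-period rate: rΔt = 0.06·0.5 = 0.03, so R = e^0.03 = 1.0305
Risk-neutral probability p = (e^0.03 − 0.8089)/(1.2363 − 0.8089) = 0.2216/0.4275 = 0.5184
Terminal stock prices: S_u = 37.09, S_d = 24.27
Terminal payoffs (S − K): max(8.089, 0) = 8.089, max(-4.734, 0) = 0
Node 0 (S = 30): V_0 = e^(−0.03)·[0.5184·8.0893 + 0.4816·0.0000] = 4.0697

$4.07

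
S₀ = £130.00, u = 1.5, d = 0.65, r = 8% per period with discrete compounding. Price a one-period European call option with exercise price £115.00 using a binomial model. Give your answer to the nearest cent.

Risk-neutral probability p = (1 + 0.08 − 0.65)/(1.5 − 0.65) = 0.4300/0.8500 = 0.5059
Terminal stock prices: S_u = 195, S_d = 84.5
Terminal payoffs (S − K): max(80, 0) = 80, max(-30.5, 0) = 0
Node 0 (S = 130): V_0 = 1/1.08·[0.5059·80.0000 + 0.4941·0.0000] = 37.4728

£37.47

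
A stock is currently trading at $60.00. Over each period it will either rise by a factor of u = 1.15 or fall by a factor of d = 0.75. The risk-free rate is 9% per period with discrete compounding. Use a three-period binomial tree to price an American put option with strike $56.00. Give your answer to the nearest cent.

Risk-neutral probability p = (1 + 0.09 − 0.75)/(1.15 − 0.75) = 0.3400/0.4000 = 0.8500
Terminal stock prices: S_uuu = 91.25, S_uud = 59.51, S_udd = 38.81, S_ddd = 25.31
Terminal payoffs (K − S): max(-35.25, 0) = 0, max(-3.512, 0) = 0, max(17.19, 0) = 17.19, max(30.69, 0) = 30.69
Node uu (S = 79.35): continuation = 1/1.09·[0.8500·0.0000 + 0.1500·0.0000] = 0.0000; exercise value = 0.0000 ≤ continuation, so V_uu = 0.0000
Node ud (S = 51.75): continuation = 1/1.09·[0.8500·0.0000 + 0.1500·17.1875] = 2.3653; exercise value = 4.2500 > continuation, so V_ud = 4.2500 (exercise)
Node dd (S = 33.75): continuation = 1/1.09·[0.8500·17.1875 + 0.1500·30.6875] = 17.6261; exercise value = 22.2500 > continuation, so V_dd = 22.2500 (exercise)
Node u (S = 69): continuation = 1/1.09·[0.8500·0.0000 + 0.1500·4.2500] = 0.5849; exercise value = 0.0000 ≤ continuation, so V_u = 0.5849
Node d (S = 45): continuation = 1/1.09·[0.8500·4.2500 + 0.1500·22.2500] = 6.3761; exercise value = 11.0000 > continuation, so V_d = 11.0000 (exercise)
Node 0 (S = 60): continuation = 1/1.09·[0.8500·0.5849 + 0.1500·11.0000] = 1.9698; exercise value = 0.0000 ≤ continuation, so V_0 = 1.9698

$1.97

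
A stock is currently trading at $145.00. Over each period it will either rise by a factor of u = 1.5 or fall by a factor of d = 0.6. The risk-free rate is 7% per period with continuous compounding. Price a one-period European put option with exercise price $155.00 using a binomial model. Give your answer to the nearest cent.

Risk-neutral probability p = (e^0.07 − 0.6)/(1.5 − 0.6) = 0.4725/0.9000 = 0.5250
Terminal stock prices: S_u = 217.5, S_d = 87
Terminal payoffs (K − S): max(-62.5, 0) = 0, max(68, 0) = 68
Node 0 (S = 145): V_0 = e^(−0.07)·[0.5250·0.0000 + 0.4750·68.0000] = 30.1157

$30.12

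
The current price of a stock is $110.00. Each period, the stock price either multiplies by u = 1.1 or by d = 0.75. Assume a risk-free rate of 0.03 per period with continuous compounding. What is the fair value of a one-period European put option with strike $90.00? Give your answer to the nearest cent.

$1.45

Risk-neutral probability p = (e^0.03 − 0.75)/(1.1 − 0.75) = 0.2805/0.3500 = 0.8013
Terminal stock prices: S_u = 121, S_d = 82.5
Terminal payoffs (K − S): max(-31, 0) = 0, max(7.5, 0) = 7.5
Node 0 (S = 110): V_0 = e^(−0.03)·[0.8013·0.0000 + 0.1987·7.5000] = 1.4462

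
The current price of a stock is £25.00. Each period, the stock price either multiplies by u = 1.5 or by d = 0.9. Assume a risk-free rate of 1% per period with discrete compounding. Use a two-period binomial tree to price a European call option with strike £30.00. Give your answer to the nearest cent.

£1.97

Risk-neutral probability p = (1 + 0.01 − 0.9)/(1.5 − 0.9) = 0.1100/0.6000 = 0.1833
Terminal stock prices: S_uu = 56.25, S_ud = 33.75, S_dd = 20.25
Terminal payoffs (S − K): max(26.25, 0) = 26.25, max(3.75, 0) = 3.75, max(-9.75, 0) = 0
Node u (S = 37.5): V_u = 1/1.01·[0.1833·26.2500 + 0.8167·3.7500] = 7.7970
Node d (S = 22.5): V_d = 1/1.01·[0.1833·3.7500 + 0.8167·0.0000] = 0.6807
Node 0 (S = 25): V_0 = 1/1.01·[0.1833·7.7970 + 0.8167·0.6807] = 1.9657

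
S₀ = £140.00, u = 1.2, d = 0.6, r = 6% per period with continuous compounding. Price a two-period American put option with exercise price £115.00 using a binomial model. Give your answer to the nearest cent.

£8.96

Risk-neutral probability p = (e^0.06 − 0.6)/(1.2 − 0.6) = 0.4618/0.6000 = 0.7697
Terminal stock prices: S_uu = 201.6, S_ud = 100.8, S_dd = 50.4
Terminal payoffs (K − S): max(-86.6, 0) = 0, max(14.2, 0) = 14.2, max(64.6, 0) = 64.6
Node u (S = 168): continuation = e^(−0.06)·[0.7697·0.0000 + 0.2303·14.2000] = 3.0794; exercise value = 0.0000 ≤ continuation, so V_u = 3.0794
Node d (S = 84): continuation = e^(−0.06)·[0.7697·14.2000 + 0.2303·64.6000] = 24.3029; exercise value = 31.0000 > continuation, so V_d = 31.0000 (exercise)
Node 0 (S = 140): continuation = e^(−0.06)·[0.7697·3.0794 + 0.2303·31.0000] = 8.9550; exercise value = 0.0000 ≤ continuation, so V_0 = 8.9550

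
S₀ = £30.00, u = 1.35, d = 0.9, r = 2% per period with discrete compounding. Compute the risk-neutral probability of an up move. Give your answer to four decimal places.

Risk-neutral probability p = (1 + 0.02 − 0.9)/(1.35 − 0.9) = 0.1200/0.4500 = 0.2667

p = 0.2667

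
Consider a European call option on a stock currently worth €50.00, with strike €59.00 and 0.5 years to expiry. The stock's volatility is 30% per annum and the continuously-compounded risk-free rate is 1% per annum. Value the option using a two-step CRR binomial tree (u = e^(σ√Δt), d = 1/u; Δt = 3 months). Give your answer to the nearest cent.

CRR parameters: u = e^(σ√Δt) = e^(0.3·√0.25) = 1.1618, d = 1/u = 0.8607
Per-period rate: rΔt = 0.01·0.25 = 0.0025, so R = e^0.0025 = 1.0025
Risk-neutral probability p = (e^0.0025 − 0.8607)/(1.1618 − 0.8607) = 0.1418/0.3011 = 0.4709
Terminal stock prices: S_uu = 67.49, S_ud = 50, S_dd = 37.04
Terminal payoffs (S − K): max(8.493, 0) = 8.493, max(-9, 0) = 0, max(-21.96, 0) = 0
Node u (S = 58.09): V_u = e^(−0.0025)·[0.4709·8.4929 + 0.5291·0.0000] = 3.9892
Node d (S = 43.04): V_d = e^(−0.0025)·[0.4709·0.0000 + 0.5291·0.0000] = 0.0000
Node 0 (S = 50): V_0 = e^(−0.0025)·[0.4709·3.9892 + 0.5291·0.0000] = 1.8738

€1.87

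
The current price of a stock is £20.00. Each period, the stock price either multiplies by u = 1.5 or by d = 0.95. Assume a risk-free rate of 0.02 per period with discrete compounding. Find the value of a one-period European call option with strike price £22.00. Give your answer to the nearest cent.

£1.00

Risk-neutral probability p = (1 + 0.02 − 0.95)/(1.5 − 0.95) = 0.0700/0.5500 = 0.1273
Terminal stock prices: S_u = 30, S_d = 19
Terminal payoffs (S − K): max(8, 0) = 8, max(-3, 0) = 0
Node 0 (S = 20): V_0 = 1/1.02·[0.1273·8.0000 + 0.8727·0.0000] = 0.9982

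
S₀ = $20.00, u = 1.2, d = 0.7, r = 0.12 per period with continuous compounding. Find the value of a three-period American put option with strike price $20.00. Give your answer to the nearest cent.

Risk-neutral probability p = (e^0.12 − 0.7)/(1.2 − 0.7) = 0.4275/0.5000 = 0.8550
Terminal stock prices: S_uuu = 34.56, S_uud = 20.16, S_udd = 11.76, S_ddd = 6.86
Terminal payoffs (K − S): max(-14.56, 0) = 0, max(-0.16, 0) = 0, max(8.24, 0) = 8.24, max(13.14, 0) = 13.14
Node uu (S = 28.8): continuation = e^(−0.12)·[0.8550·0.0000 + 0.1450·0.0000] = 0.0000; exercise value = 0.0000 ≤ continuation, so V_uu = 0.0000
Node ud (S = 16.8): continuation = e^(−0.12)·[0.8550·0.0000 + 0.1450·8.2400] = 1.0597; exercise value = 3.2000 > continuation, so V_ud = 3.2000 (exercise)
Node dd (S = 9.8): continuation = e^(−0.12)·[0.8550·8.2400 + 0.1450·13.1400] = 7.9384; exercise value = 10.2000 > continuation, so V_dd = 10.2000 (exercise)
Node u (S = 24): continuation = e^(−0.12)·[0.8550·0.0000 + 0.1450·3.2000] = 0.4115; exercise value = 0.0000 ≤ continuation, so V_u = 0.4115
Node d (S = 14): continuation = e^(−0.12)·[0.8550·3.2000 + 0.1450·10.2000] = 3.7384; exercise value = 6.0000 > continuation, so V_d = 6.0000 (exercise)
Node 0 (S = 20): continuation = e^(−0.12)·[0.8550·0.4115 + 0.1450·6.0000] = 1.0837; exercise value = 0.0000 ≤ continuation, so V_0 = 1.0837

$1.08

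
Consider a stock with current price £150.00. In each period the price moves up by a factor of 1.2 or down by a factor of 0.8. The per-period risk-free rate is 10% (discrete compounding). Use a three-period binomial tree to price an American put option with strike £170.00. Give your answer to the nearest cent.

£20.00

Risk-neutral probability p = (1 + 0.1 − 0.8)/(1.2 − 0.8) = 0.3000/0.4000 = 0.7500
Terminal stock prices: S_uuu = 259.2, S_uud = 172.8, S_udd = 115.2, S_ddd = 76.8
Terminal payoffs (K − S): max(-89.2, 0) = 0, max(-2.8, 0) = 0, max(54.8, 0) = 54.8, max(93.2, 0) = 93.2
Node uu (S = 216): continuation = 1/1.1·[0.7500·0.0000 + 0.2500·0.0000] = 0.0000; exercise value = 0.0000 ≤ continuation, so V_uu = 0.0000
Node ud (S = 144): continuation = 1/1.1·[0.7500·0.0000 + 0.2500·54.8000] = 12.4545; exercise value = 26.0000 > continuation, so V_ud = 26.0000 (exercise)
Node dd (S = 96): continuation = 1/1.1·[0.7500·54.8000 + 0.2500·93.2000] = 58.5455; exercise value = 74.0000 > continuation, so V_dd = 74.0000 (exercise)
Node u (S = 180): continuation = 1/1.1·[0.7500·0.0000 + 0.2500·26.0000] = 5.9091; exercise value = 0.0000 ≤ continuation, so V_u = 5.9091
Node d (S = 120): continuation = 1/1.1·[0.7500·26.0000 + 0.2500·74.0000] = 34.5455; exercise value = 50.0000 > continuation, so V_d = 50.0000 (exercise)
Node 0 (S = 150): continuation = 1/1.1·[0.7500·5.9091 + 0.2500·50.0000] = 15.3926; exercise value = 20.0000 > continuation, so V_0 = 20.0000 (exercise)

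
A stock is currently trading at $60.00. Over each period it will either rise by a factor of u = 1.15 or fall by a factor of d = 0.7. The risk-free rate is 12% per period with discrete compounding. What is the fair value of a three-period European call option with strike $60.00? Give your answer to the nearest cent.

Risk-neutral probability p = (1 + 0.12 − 0.7)/(1.15 − 0.7) = 0.4200/0.4500 = 0.9333
Terminal stock prices: S_uuu = 91.25, S_uud = 55.54, S_udd = 33.81, S_ddd = 20.58
Terminal payoffs (S − K): max(31.25, 0) = 31.25, max(-4.455, 0) = 0, max(-26.19, 0) = 0, max(-39.42, 0) = 0
Node uu (S = 79.35): V_uu = 1/1.12·[0.9333·31.2525 + 0.0667·0.0000] = 26.0437
Node ud (S = 48.3): V_ud = 1/1.12·[0.9333·0.0000 + 0.0667·0.0000] = 0.0000
Node dd (S = 29.4): V_dd = 1/1.12·[0.9333·0.0000 + 0.0667·0.0000] = 0.0000
Node u (S = 69): V_u = 1/1.12·[0.9333·26.0437 + 0.0667·0.0000] = 21.7031
Node d (S = 42): V_d = 1/1.12·[0.9333·0.0000 + 0.0667·0.0000] = 0.0000
Node 0 (S = 60): V_0 = 1/1.12·[0.9333·21.7031 + 0.0667·0.0000] = 18.0859

$18.09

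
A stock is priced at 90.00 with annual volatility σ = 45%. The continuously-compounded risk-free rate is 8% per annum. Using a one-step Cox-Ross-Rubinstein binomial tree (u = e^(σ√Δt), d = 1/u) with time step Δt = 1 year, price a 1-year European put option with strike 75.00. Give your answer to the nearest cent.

CRR parameters: u = e^(σ√Δt) = e^(0.45·√1) = 1.5683, d = 1/u = 0.6376
Per-period rate: rΔt = 0.08·1 = 0.08, so R = e^0.08 = 1.0833
Risk-neutral probability p = (e^0.08 − 0.6376)/(1.5683 − 0.6376) = 0.4457/0.9307 = 0.4789
Terminal stock prices: S_u = 141.1, S_d = 57.39
Terminal payoffs (K − S): max(-66.15, 0) = 0, max(17.61, 0) = 17.61
Node 0 (S = 90): V_0 = e^(−0.08)·[0.4789·0.0000 + 0.5211·17.6135] = 8.4735

8.47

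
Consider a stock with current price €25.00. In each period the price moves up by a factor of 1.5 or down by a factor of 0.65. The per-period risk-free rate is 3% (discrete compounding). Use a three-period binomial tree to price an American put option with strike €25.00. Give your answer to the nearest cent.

€6.45

Risk-neutral probability p = (1 + 0.03 − 0.65)/(1.5 − 0.65) = 0.3800/0.8500 = 0.4471
Terminal stock prices: S_uuu = 84.38, S_uud = 36.56, S_udd = 15.84, S_ddd = 6.866
Terminal payoffs (K − S): max(-59.38, 0) = 0, max(-11.56, 0) = 0, max(9.156, 0) = 9.156, max(18.13, 0) = 18.13
Node uu (S = 56.25): continuation = 1/1.03·[0.4471·0.0000 + 0.5529·0.0000] = 0.0000; exercise value = 0.0000 ≤ continuation, so V_uu = 0.0000
Node ud (S = 24.38): continuation = 1/1.03·[0.4471·0.0000 + 0.5529·9.1562] = 4.9154; exercise value = 0.6250 ≤ continuation, so V_ud = 4.9154
Node dd (S = 10.56): continuation = 1/1.03·[0.4471·9.1562 + 0.5529·18.1344] = 13.7093; exercise value = 14.4375 > continuation, so V_dd = 14.4375 (exercise)
Node u (S = 37.5): continuation = 1/1.03·[0.4471·0.0000 + 0.5529·4.9154] = 2.6388; exercise value = 0.0000 ≤ continuation, so V_u = 2.6388
Node d (S = 16.25): continuation = 1/1.03·[0.4471·4.9154 + 0.5529·14.4375] = 9.8840; exercise value = 8.7500 ≤ continuation, so V_d = 9.8840
Node 0 (S = 25): continuation = 1/1.03·[0.4471·2.6388 + 0.5529·9.8840] = 6.4514; exercise value = 0.0000 ≤ continuation, so V_0 = 6.4514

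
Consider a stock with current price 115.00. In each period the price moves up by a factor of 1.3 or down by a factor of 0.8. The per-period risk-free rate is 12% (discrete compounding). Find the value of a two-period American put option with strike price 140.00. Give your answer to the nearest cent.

Risk-neutral probability p = (1 + 0.12 − 0.8)/(1.3 − 0.8) = 0.3200/0.5000 = 0.6400
Terminal stock prices: S_uu = 194.4, S_ud = 119.6, S_dd = 73.6
Terminal payoffs (K − S): max(-54.35, 0) = 0, max(20.4, 0) = 20.4, max(66.4, 0) = 66.4
Node u (S = 149.5): continuation = 1/1.12·[0.6400·0.0000 + 0.3600·20.4000] = 6.5571; exercise value = 0.0000 ≤ continuation, so V_u = 6.5571
Node d (S = 92): continuation = 1/1.12·[0.6400·20.4000 + 0.3600·66.4000] = 33.0000; exercise value = 48.0000 > continuation, so V_d = 48.0000 (exercise)
Node 0 (S = 115): continuation = 1/1.12·[0.6400·6.5571 + 0.3600·48.0000] = 19.1755; exercise value = 25.0000 > continuation, so V_0 = 25.0000 (exercise)

25.00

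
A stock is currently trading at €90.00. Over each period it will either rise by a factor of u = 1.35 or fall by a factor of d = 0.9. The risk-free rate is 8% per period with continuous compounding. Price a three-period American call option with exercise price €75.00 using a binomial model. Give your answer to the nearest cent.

€32.54

Risk-neutral probability p = (e^0.08 − 0.9)/(1.35 − 0.9) = 0.1833/0.4500 = 0.4073
Terminal stock prices: S_uuu = 221.4, S_uud = 147.6, S_udd = 98.42, S_ddd = 65.61
Terminal payoffs (S − K): max(146.4, 0) = 146.4, max(72.62, 0) = 72.62, max(23.42, 0) = 23.42, max(-9.39, 0) = 0
Node uu (S = 164): continuation = e^(−0.08)·[0.4073·146.4338 + 0.5927·72.6225] = 94.7913; exercise value = 89.0250 ≤ continuation, so V_uu = 94.7913
Node ud (S = 109.4): continuation = e^(−0.08)·[0.4073·72.6225 + 0.5927·23.4150] = 40.1163; exercise value = 34.3500 ≤ continuation, so V_ud = 40.1163
Node dd (S = 72.9): continuation = e^(−0.08)·[0.4073·23.4150 + 0.5927·0.0000] = 8.8038; exercise value = 0.0000 ≤ continuation, so V_dd = 8.8038
Node u (S = 121.5): continuation = e^(−0.08)·[0.4073·94.7913 + 0.5927·40.1163] = 57.5892; exercise value = 46.5000 ≤ continuation, so V_u = 57.5892
Node d (S = 81): continuation = e^(−0.08)·[0.4073·40.1163 + 0.5927·8.8038] = 19.9001; exercise value = 6.0000 ≤ continuation, so V_d = 19.9001
Node 0 (S = 90): continuation = e^(−0.08)·[0.4073·57.5892 + 0.5927·19.9001] = 32.5408; exercise value = 15.0000 ≤ continuation, so V_0 = 32.5408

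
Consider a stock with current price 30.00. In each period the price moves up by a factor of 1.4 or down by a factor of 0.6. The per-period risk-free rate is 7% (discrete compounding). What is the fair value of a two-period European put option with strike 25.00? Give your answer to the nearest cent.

2.11

Risk-neutral probability p = (1 + 0.07 − 0.6)/(1.4 − 0.6) = 0.4700/0.8000 = 0.5875
Terminal stock prices: S_uu = 58.8, S_ud = 25.2, S_dd = 10.8
Terminal payoffs (K − S): max(-33.8, 0) = 0, max(-0.2, 0) = 0, max(14.2, 0) = 14.2
Node u (S = 42): V_u = 1/1.07·[0.5875·0.0000 + 0.4125·0.0000] = 0.0000
Node d (S = 18): V_d = 1/1.07·[0.5875·0.0000 + 0.4125·14.2000] = 5.4743
Node 0 (S = 30): V_0 = 1/1.07·[0.5875·0.0000 + 0.4125·5.4743] = 2.1104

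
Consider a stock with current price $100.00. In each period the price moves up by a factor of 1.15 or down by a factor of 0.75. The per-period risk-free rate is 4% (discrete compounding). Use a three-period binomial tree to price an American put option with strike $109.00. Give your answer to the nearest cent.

Risk-neutral probability p = (1 + 0.04 − 0.75)/(1.15 − 0.75) = 0.2900/0.4000 = 0.7250
Terminal stock prices: S_uuu = 152.1, S_uud = 99.19, S_udd = 64.69, S_ddd = 42.19
Terminal payoffs (K − S): max(-43.09, 0) = 0, max(9.813, 0) = 9.813, max(44.31, 0) = 44.31, max(66.81, 0) = 66.81
Node uu (S = 132.2): continuation = 1/1.04·[0.7250·0.0000 + 0.2750·9.8125] = 2.5947; exercise value = 0.0000 ≤ continuation, so V_uu = 2.5947
Node ud (S = 86.25): continuation = 1/1.04·[0.7250·9.8125 + 0.2750·44.3125] = 18.5577; exercise value = 22.7500 > continuation, so V_ud = 22.7500 (exercise)
Node dd (S = 56.25): continuation = 1/1.04·[0.7250·44.3125 + 0.2750·66.8125] = 48.5577; exercise value = 52.7500 > continuation, so V_dd = 52.7500 (exercise)
Node u (S = 115): continuation = 1/1.04·[0.7250·2.5947 + 0.2750·22.7500] = 7.8244; exercise value = 0.0000 ≤ continuation, so V_u = 7.8244
Node d (S = 75): continuation = 1/1.04·[0.7250·22.7500 + 0.2750·52.7500] = 29.8077; exercise value = 34.0000 > continuation, so V_d = 34.0000 (exercise)
Node 0 (S = 100): continuation = 1/1.04·[0.7250·7.8244 + 0.2750·34.0000] = 14.4449; exercise value = 9.0000 ≤ continuation, so V_0 = 14.4449

$14.44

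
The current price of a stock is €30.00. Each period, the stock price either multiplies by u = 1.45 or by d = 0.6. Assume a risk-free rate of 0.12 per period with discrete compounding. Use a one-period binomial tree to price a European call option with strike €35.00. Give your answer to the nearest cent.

Risk-neutral probability p = (1 + 0.12 − 0.6)/(1.45 − 0.6) = 0.5200/0.8500 = 0.6118
Terminal stock prices: S_u = 43.5, S_d = 18
Terminal payoffs (S − K): max(8.5, 0) = 8.5, max(-17, 0) = 0
Node 0 (S = 30): V_0 = 1/1.12·[0.6118·8.5000 + 0.3882·0.0000] = 4.6429

€4.64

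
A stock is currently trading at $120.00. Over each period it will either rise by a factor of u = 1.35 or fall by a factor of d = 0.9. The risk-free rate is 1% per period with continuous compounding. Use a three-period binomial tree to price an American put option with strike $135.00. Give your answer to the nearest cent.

Risk-neutral probability p = (e^0.01 − 0.9)/(1.35 − 0.9) = 0.1101/0.4500 = 0.2446
Terminal stock prices: S_uuu = 295.2, S_uud = 196.8, S_udd = 131.2, S_ddd = 87.48
Terminal payoffs (K − S): max(-160.2, 0) = 0, max(-61.83, 0) = 0, max(3.78, 0) = 3.78, max(47.52, 0) = 47.52
Node uu (S = 218.7): continuation = e^(−0.01)·[0.2446·0.0000 + 0.7554·0.0000] = 0.0000; exercise value = 0.0000 ≤ continuation, so V_uu = 0.0000
Node ud (S = 145.8): continuation = e^(−0.01)·[0.2446·0.0000 + 0.7554·3.7800] = 2.8272; exercise value = 0.0000 ≤ continuation, so V_ud = 2.8272
Node dd (S = 97.2): continuation = e^(−0.01)·[0.2446·3.7800 + 0.7554·47.5200] = 36.4567; exercise value = 37.8000 > continuation, so V_dd = 37.8000 (exercise)
Node u (S = 162): continuation = e^(−0.01)·[0.2446·0.0000 + 0.7554·2.8272] = 2.1145; exercise value = 0.0000 ≤ continuation, so V_u = 2.1145
Node d (S = 108): continuation = e^(−0.01)·[0.2446·2.8272 + 0.7554·37.8000] = 28.9562; exercise value = 27.0000 ≤ continuation, so V_d = 28.9562
Node 0 (S = 120): continuation = e^(−0.01)·[0.2446·2.1145 + 0.7554·28.9562] = 22.1691; exercise value = 15.0000 ≤ continuation, so V_0 = 22.1691

$22.17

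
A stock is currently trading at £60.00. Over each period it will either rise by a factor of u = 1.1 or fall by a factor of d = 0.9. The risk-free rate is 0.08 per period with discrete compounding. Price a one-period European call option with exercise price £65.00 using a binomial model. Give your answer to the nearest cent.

Risk-neutral probability p = (1 + 0.08 − 0.9)/(1.1 − 0.9) = 0.1800/0.2000 = 0.9000
Terminal stock prices: S_u = 66, S_d = 54
Terminal payoffs (S − K): max(1, 0) = 1, max(-11, 0) = 0
Node 0 (S = 60): V_0 = 1/1.08·[0.9000·1.0000 + 0.1000·0.0000] = 0.8333

£0.83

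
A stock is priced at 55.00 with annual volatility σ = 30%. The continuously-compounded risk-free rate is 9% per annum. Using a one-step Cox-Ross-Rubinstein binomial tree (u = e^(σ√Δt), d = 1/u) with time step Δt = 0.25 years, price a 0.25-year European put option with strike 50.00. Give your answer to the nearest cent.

1.20

CRR parameters: u = e^(σ√Δt) = e^(0.3·√0.25) = 1.1618, d = 1/u = 0.8607
Per-period rate: rΔt = 0.09·0.25 = 0.0225, so R = e^0.0225 = 1.0228
Risk-neutral probability p = (e^0.0225 − 0.8607)/(1.1618 − 0.8607) = 0.1620/0.3011 = 0.5381
Terminal stock prices: S_u = 63.9, S_d = 47.34
Terminal payoffs (K − S): max(-13.9, 0) = 0, max(2.661, 0) = 2.661
Node 0 (S = 55): V_0 = e^(−0.0225)·[0.5381·0.0000 + 0.4619·2.6611] = 1.2017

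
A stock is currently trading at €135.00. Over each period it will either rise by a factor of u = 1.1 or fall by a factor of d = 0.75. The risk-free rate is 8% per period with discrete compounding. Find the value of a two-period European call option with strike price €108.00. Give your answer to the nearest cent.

Risk-neutral probability p = (1 + 0.08 − 0.75)/(1.1 − 0.75) = 0.3300/0.3500 = 0.9429
Terminal stock prices: S_uu = 163.4, S_ud = 111.4, S_dd = 75.94
Terminal payoffs (S − K): max(55.35, 0) = 55.35, max(3.375, 0) = 3.375, max(-32.06, 0) = 0
Node u (S = 148.5): V_u = 1/1.08·[0.9429·55.3500 + 0.0571·3.3750] = 48.5000
Node d (S = 101.2): V_d = 1/1.08·[0.9429·3.3750 + 0.0571·0.0000] = 2.9464
Node 0 (S = 135): V_0 = 1/1.08·[0.9429·48.5000 + 0.0571·2.9464] = 42.4972

€42.50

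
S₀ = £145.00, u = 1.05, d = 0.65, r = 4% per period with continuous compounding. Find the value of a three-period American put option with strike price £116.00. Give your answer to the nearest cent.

£1.07

Risk-neutral probability p = (e^0.04 − 0.65)/(1.05 − 0.65) = 0.3908/0.4000 = 0.9770
Terminal stock prices: S_uuu = 167.9, S_uud = 103.9, S_udd = 64.33, S_ddd = 39.82
Terminal payoffs (K − S): max(-51.86, 0) = 0, max(12.09, 0) = 12.09, max(51.67, 0) = 51.67, max(76.18, 0) = 76.18
Node uu (S = 159.9): continuation = e^(−0.04)·[0.9770·0.0000 + 0.0230·12.0894] = 0.2668; exercise value = 0.0000 ≤ continuation, so V_uu = 0.2668
Node ud (S = 98.96): continuation = e^(−0.04)·[0.9770·12.0894 + 0.0230·51.6744] = 12.4891; exercise value = 17.0375 > continuation, so V_ud = 17.0375 (exercise)
Node dd (S = 61.26): continuation = e^(−0.04)·[0.9770·51.6744 + 0.0230·76.1794] = 50.1891; exercise value = 54.7375 > continuation, so V_dd = 54.7375 (exercise)
Node u (S = 152.2): continuation = e^(−0.04)·[0.9770·0.2668 + 0.0230·17.0375] = 0.6265; exercise value = 0.0000 ≤ continuation, so V_u = 0.6265
Node d (S = 94.25): continuation = e^(−0.04)·[0.9770·17.0375 + 0.0230·54.7375] = 17.2016; exercise value = 21.7500 > continuation, so V_d = 21.7500 (exercise)
Node 0 (S = 145): continuation = e^(−0.04)·[0.9770·0.6265 + 0.0230·21.7500] = 1.0682; exercise value = 0.0000 ≤ continuation, so V_0 = 1.0682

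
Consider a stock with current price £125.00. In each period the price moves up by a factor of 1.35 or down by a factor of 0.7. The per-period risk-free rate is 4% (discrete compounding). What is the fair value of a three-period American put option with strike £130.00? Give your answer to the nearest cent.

Risk-neutral probability p = (1 + 0.04 − 0.7)/(1.35 − 0.7) = 0.3400/0.6500 = 0.5231
Terminal stock prices: S_uuu = 307.5, S_uud = 159.5, S_udd = 82.69, S_ddd = 42.87
Terminal payoffs (K − S): max(-177.5, 0) = 0, max(-29.47, 0) = 0, max(47.31, 0) = 47.31, max(87.12, 0) = 87.12
Node uu (S = 227.8): continuation = 1/1.04·[0.5231·0.0000 + 0.4769·0.0000] = 0.0000; exercise value = 0.0000 ≤ continuation, so V_uu = 0.0000
Node ud (S = 118.1): continuation = 1/1.04·[0.5231·0.0000 + 0.4769·47.3125] = 21.6966; exercise value = 11.8750 ≤ continuation, so V_ud = 21.6966
Node dd (S = 61.25): continuation = 1/1.04·[0.5231·47.3125 + 0.4769·87.1250] = 63.7500; exercise value = 68.7500 > continuation, so V_dd = 68.7500 (exercise)
Node u (S = 168.8): continuation = 1/1.04·[0.5231·0.0000 + 0.4769·21.6966] = 9.9496; exercise value = 0.0000 ≤ continuation, so V_u = 9.9496
Node d (S = 87.5): continuation = 1/1.04·[0.5231·21.6966 + 0.4769·68.7500] = 42.4398; exercise value = 42.5000 > continuation, so V_d = 42.5000 (exercise)
Node 0 (S = 125): continuation = 1/1.04·[0.5231·9.9496 + 0.4769·42.5000] = 24.4939; exercise value = 5.0000 ≤ continuation, so V_0 = 24.4939

£24.49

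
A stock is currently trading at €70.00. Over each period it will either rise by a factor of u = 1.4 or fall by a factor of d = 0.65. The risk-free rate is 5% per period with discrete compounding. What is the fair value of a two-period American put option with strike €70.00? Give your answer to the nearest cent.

€12.31

Risk-neutral probability p = (1 + 0.05 − 0.65)/(1.4 − 0.65) = 0.4000/0.7500 = 0.5333
Terminal stock prices: S_uu = 137.2, S_ud = 63.7, S_dd = 29.58
Terminal payoffs (K − S): max(-67.2, 0) = 0, max(6.3, 0) = 6.3, max(40.42, 0) = 40.42
Node u (S = 98): continuation = 1/1.05·[0.5333·0.0000 + 0.4667·6.3000] = 2.8000; exercise value = 0.0000 ≤ continuation, so V_u = 2.8000
Node d (S = 45.5): continuation = 1/1.05·[0.5333·6.3000 + 0.4667·40.4250] = 21.1667; exercise value = 24.5000 > continuation, so V_d = 24.5000 (exercise)
Node 0 (S = 70): continuation = 1/1.05·[0.5333·2.8000 + 0.4667·24.5000] = 12.3111; exercise value = 0.0000 ≤ continuation, so V_0 = 12.3111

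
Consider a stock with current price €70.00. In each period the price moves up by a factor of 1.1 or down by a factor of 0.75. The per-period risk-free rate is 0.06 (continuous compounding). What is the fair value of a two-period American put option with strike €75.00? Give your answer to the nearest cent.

Risk-neutral probability p = (e^0.06 − 0.75)/(1.1 − 0.75) = 0.3118/0.3500 = 0.8910
Terminal stock prices: S_uu = 84.7, S_ud = 57.75, S_dd = 39.38
Terminal payoffs (K − S): max(-9.7, 0) = 0, max(17.25, 0) = 17.25, max(35.62, 0) = 35.62
Node u (S = 77): continuation = e^(−0.06)·[0.8910·0.0000 + 0.1090·17.2500] = 1.7714; exercise value = 0.0000 ≤ continuation, so V_u = 1.7714
Node d (S = 52.5): continuation = e^(−0.06)·[0.8910·17.2500 + 0.1090·35.6250] = 18.1323; exercise value = 22.5000 > continuation, so V_d = 22.5000 (exercise)
Node 0 (S = 70): continuation = e^(−0.06)·[0.8910·1.7714 + 0.1090·22.5000] = 3.7968; exercise value = 5.0000 > continuation, so V_0 = 5.0000 (exercise)

€5.00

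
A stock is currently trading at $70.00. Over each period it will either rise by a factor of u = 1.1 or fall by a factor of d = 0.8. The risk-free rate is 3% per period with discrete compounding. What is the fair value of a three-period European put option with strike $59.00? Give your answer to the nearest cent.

$1.38

Risk-neutral probability p = (1 + 0.03 − 0.8)/(1.1 − 0.8) = 0.2300/0.3000 = 0.7667
Terminal stock prices: S_uuu = 93.17, S_uud = 67.76, S_udd = 49.28, S_ddd = 35.84
Terminal payoffs (K − S): max(-34.17, 0) = 0, max(-8.76, 0) = 0, max(9.72, 0) = 9.72, max(23.16, 0) = 23.16
Node uu (S = 84.7): V_uu = 1/1.03·[0.7667·0.0000 + 0.2333·0.0000] = 0.0000
Node ud (S = 61.6): V_ud = 1/1.03·[0.7667·0.0000 + 0.2333·9.7200] = 2.2019
Node dd (S = 44.8): V_dd = 1/1.03·[0.7667·9.7200 + 0.2333·23.1600] = 12.4816
Node u (S = 77): V_u = 1/1.03·[0.7667·0.0000 + 0.2333·2.2019] = 0.4988
Node d (S = 56): V_d = 1/1.03·[0.7667·2.2019 + 0.2333·12.4816] = 4.4665
Node 0 (S = 70): V_0 = 1/1.03·[0.7667·0.4988 + 0.2333·4.4665] = 1.3831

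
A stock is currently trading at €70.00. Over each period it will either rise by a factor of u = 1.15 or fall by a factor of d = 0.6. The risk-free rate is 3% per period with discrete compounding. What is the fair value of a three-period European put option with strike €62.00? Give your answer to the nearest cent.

€6.18

Risk-neutral probability p = (1 + 0.03 − 0.6)/(1.15 − 0.6) = 0.4300/0.5500 = 0.7818
Terminal stock prices: S_uuu = 106.5, S_uud = 55.54, S_udd = 28.98, S_ddd = 15.12
Terminal payoffs (K − S): max(-44.46, 0) = 0, max(6.455, 0) = 6.455, max(33.02, 0) = 33.02, max(46.88, 0) = 46.88
Node uu (S = 92.57): V_uu = 1/1.03·[0.7818·0.0000 + 0.2182·6.4550] = 1.3673
Node ud (S = 48.3): V_ud = 1/1.03·[0.7818·6.4550 + 0.2182·33.0200] = 11.8942
Node dd (S = 25.2): V_dd = 1/1.03·[0.7818·33.0200 + 0.2182·46.8800] = 34.9942
Node u (S = 80.5): V_u = 1/1.03·[0.7818·1.3673 + 0.2182·11.8942] = 3.5574
Node d (S = 42): V_d = 1/1.03·[0.7818·11.8942 + 0.2182·34.9942] = 16.4409
Node 0 (S = 70): V_0 = 1/1.03·[0.7818·3.5574 + 0.2182·16.4409] = 6.1829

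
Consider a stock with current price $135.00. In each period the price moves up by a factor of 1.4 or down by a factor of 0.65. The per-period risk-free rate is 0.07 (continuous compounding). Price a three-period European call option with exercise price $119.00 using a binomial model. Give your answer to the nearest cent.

Risk-neutral probability p = (e^0.07 − 0.65)/(1.4 − 0.65) = 0.4225/0.7500 = 0.5633
Terminal stock prices: S_uuu = 370.4, S_uud = 172, S_udd = 79.85, S_ddd = 37.07
Terminal payoffs (S − K): max(251.4, 0) = 251.4, max(52.99, 0) = 52.99, max(-39.15, 0) = 0, max(-81.93, 0) = 0
Node uu (S = 264.6): V_uu = e^(−0.07)·[0.5633·251.4400 + 0.4367·52.9900] = 153.6451
Node ud (S = 122.9): V_ud = e^(−0.07)·[0.5633·52.9900 + 0.4367·0.0000] = 27.8335
Node dd (S = 57.04): V_dd = e^(−0.07)·[0.5633·0.0000 + 0.4367·0.0000] = 0.0000
Node u (S = 189): V_u = e^(−0.07)·[0.5633·153.6451 + 0.4367·27.8335] = 92.0354
Node d (S = 87.75): V_d = e^(−0.07)·[0.5633·27.8335 + 0.4367·0.0000] = 14.6198
Node 0 (S = 135): V_0 = e^(−0.07)·[0.5633·92.0354 + 0.4367·14.6198] = 54.2946

$54.29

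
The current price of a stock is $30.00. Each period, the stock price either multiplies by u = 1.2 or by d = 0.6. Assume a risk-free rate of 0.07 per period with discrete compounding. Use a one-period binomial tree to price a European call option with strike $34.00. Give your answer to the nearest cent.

$1.46

Risk-neutral probability p = (1 + 0.07 − 0.6)/(1.2 − 0.6) = 0.4700/0.6000 = 0.7833
Terminal stock prices: S_u = 36, S_d = 18
Terminal payoffs (S − K): max(2, 0) = 2, max(-16, 0) = 0
Node 0 (S = 30): V_0 = 1/1.07·[0.7833·2.0000 + 0.2167·0.0000] = 1.4642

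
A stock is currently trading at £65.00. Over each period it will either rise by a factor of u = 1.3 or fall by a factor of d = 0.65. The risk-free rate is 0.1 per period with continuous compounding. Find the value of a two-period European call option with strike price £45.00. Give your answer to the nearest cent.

Risk-neutral probability p = (e^0.1 − 0.65)/(1.3 − 0.65) = 0.4552/0.6500 = 0.7003
Terminal stock prices: S_uu = 109.9, S_ud = 54.93, S_dd = 27.46
Terminal payoffs (S − K): max(64.85, 0) = 64.85, max(9.925, 0) = 9.925, max(-17.54, 0) = 0
Node u (S = 84.5): V_u = e^(−0.1)·[0.7003·64.8500 + 0.2997·9.9250] = 43.7823
Node d (S = 42.25): V_d = e^(−0.1)·[0.7003·9.9250 + 0.2997·0.0000] = 6.2887
Node 0 (S = 65): V_0 = e^(−0.1)·[0.7003·43.7823 + 0.2997·6.2887] = 29.4471

£29.45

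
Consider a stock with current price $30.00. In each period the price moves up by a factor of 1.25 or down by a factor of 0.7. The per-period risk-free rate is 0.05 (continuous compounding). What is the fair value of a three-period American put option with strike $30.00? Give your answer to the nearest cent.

Risk-neutral probability p = (e^0.05 − 0.7)/(1.25 − 0.7) = 0.3513/0.5500 = 0.6387
Terminal stock prices: S_uuu = 58.59, S_uud = 32.81, S_udd = 18.37, S_ddd = 10.29
Terminal payoffs (K − S): max(-28.59, 0) = 0, max(-2.812, 0) = 0, max(11.63, 0) = 11.63, max(19.71, 0) = 19.71
Node uu (S = 46.88): continuation = e^(−0.05)·[0.6387·0.0000 + 0.3613·0.0000] = 0.0000; exercise value = 0.0000 ≤ continuation, so V_uu = 0.0000
Node ud (S = 26.25): continuation = e^(−0.05)·[0.6387·0.0000 + 0.3613·11.6250] = 3.9956; exercise value = 3.7500 ≤ continuation, so V_ud = 3.9956
Node dd (S = 14.7): continuation = e^(−0.05)·[0.6387·11.6250 + 0.3613·19.7100] = 13.8369; exercise value = 15.3000 > continuation, so V_dd = 15.3000 (exercise)
Node u (S = 37.5): continuation = e^(−0.05)·[0.6387·0.0000 + 0.3613·3.9956] = 1.3733; exercise value = 0.0000 ≤ continuation, so V_u = 1.3733
Node d (S = 21): continuation = e^(−0.05)·[0.6387·3.9956 + 0.3613·15.3000] = 7.6861; exercise value = 9.0000 > continuation, so V_d = 9.0000 (exercise)
Node 0 (S = 30): continuation = e^(−0.05)·[0.6387·1.3733 + 0.3613·9.0000] = 3.9276; exercise value = 0.0000 ≤ continuation, so V_0 = 3.9276

$3.93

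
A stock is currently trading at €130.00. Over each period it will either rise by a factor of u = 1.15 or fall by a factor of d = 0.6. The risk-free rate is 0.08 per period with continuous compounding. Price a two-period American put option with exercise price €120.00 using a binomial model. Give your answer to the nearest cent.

Risk-neutral probability p = (e^0.08 − 0.6)/(1.15 − 0.6) = 0.4833/0.5500 = 0.8787
Terminal stock prices: S_uu = 171.9, S_ud = 89.7, S_dd = 46.8
Terminal payoffs (K − S): max(-51.92, 0) = 0, max(30.3, 0) = 30.3, max(73.2, 0) = 73.2
Node u (S = 149.5): continuation = e^(−0.08)·[0.8787·0.0000 + 0.1213·30.3000] = 3.3927; exercise value = 0.0000 ≤ continuation, so V_u = 3.3927
Node d (S = 78): continuation = e^(−0.08)·[0.8787·30.3000 + 0.1213·73.2000] = 32.7740; exercise value = 42.0000 > continuation, so V_d = 42.0000 (exercise)
Node 0 (S = 130): continuation = e^(−0.08)·[0.8787·3.3927 + 0.1213·42.0000] = 7.4547; exercise value = 0.0000 ≤ continuation, so V_0 = 7.4547

€7.45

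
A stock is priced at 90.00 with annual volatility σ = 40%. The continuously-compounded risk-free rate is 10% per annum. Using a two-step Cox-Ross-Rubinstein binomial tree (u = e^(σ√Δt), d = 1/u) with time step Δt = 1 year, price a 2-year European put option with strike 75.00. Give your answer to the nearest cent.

6.27

CRR parameters: u = e^(σ√Δt) = e^(0.4·√1) = 1.4918, d = 1/u = 0.6703
Per-period rate: rΔt = 0.1·1 = 0.1, so R = e^0.1 = 1.1052
Risk-neutral probability p = (e^0.1 − 0.6703)/(1.4918 − 0.6703) = 0.4349/0.8215 = 0.5293
Terminal stock prices: S_uu = 200.3, S_ud = 90, S_dd = 40.44
Terminal payoffs (K − S): max(-125.3, 0) = 0, max(-15, 0) = 0, max(34.56, 0) = 34.56
Node u (S = 134.3): V_u = e^(−0.1)·[0.5293·0.0000 + 0.4707·0.0000] = 0.0000
Node d (S = 60.33): V_d = e^(−0.1)·[0.5293·0.0000 + 0.4707·34.5604] = 14.7184
Node 0 (S = 90): V_0 = e^(−0.1)·[0.5293·0.0000 + 0.4707·14.7184] = 6.2682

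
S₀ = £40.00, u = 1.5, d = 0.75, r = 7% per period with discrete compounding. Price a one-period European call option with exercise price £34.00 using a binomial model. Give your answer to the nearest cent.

Risk-neutral probability p = (1 + 0.07 − 0.75)/(1.5 − 0.75) = 0.3200/0.7500 = 0.4267
Terminal stock prices: S_u = 60, S_d = 30
Terminal payoffs (S − K): max(26, 0) = 26, max(-4, 0) = 0
Node 0 (S = 40): V_0 = 1/1.07·[0.4267·26.0000 + 0.5733·0.0000] = 10.3676

£10.37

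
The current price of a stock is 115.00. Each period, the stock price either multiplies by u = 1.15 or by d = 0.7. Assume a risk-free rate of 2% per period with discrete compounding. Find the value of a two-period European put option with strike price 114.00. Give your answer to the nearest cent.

13.09

Risk-neutral probability p = (1 + 0.02 − 0.7)/(1.15 − 0.7) = 0.3200/0.4500 = 0.7111
Terminal stock prices: S_uu = 152.1, S_ud = 92.57, S_dd = 56.35
Terminal payoffs (K − S): max(-38.09, 0) = 0, max(21.43, 0) = 21.43, max(57.65, 0) = 57.65
Node u (S = 132.2): V_u = 1/1.02·[0.7111·0.0000 + 0.2889·21.4250] = 6.0681
Node d (S = 80.5): V_d = 1/1.02·[0.7111·21.4250 + 0.2889·57.6500] = 31.2647
Node 0 (S = 115): V_0 = 1/1.02·[0.7111·6.0681 + 0.2889·31.2647] = 13.0854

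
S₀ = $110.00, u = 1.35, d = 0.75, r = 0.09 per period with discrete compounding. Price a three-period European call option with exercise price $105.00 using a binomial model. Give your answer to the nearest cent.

Risk-neutral probability p = (1 + 0.09 − 0.75)/(1.35 − 0.75) = 0.3400/0.6000 = 0.5667
Terminal stock prices: S_uuu = 270.6, S_uud = 150.4, S_udd = 83.53, S_ddd = 46.41
Terminal payoffs (S − K): max(165.6, 0) = 165.6, max(45.36, 0) = 45.36, max(-21.47, 0) = 0, max(-58.59, 0) = 0
Node uu (S = 200.5): V_uu = 1/1.09·[0.5667·165.6413 + 0.4333·45.3563] = 104.1447
Node ud (S = 111.4): V_ud = 1/1.09·[0.5667·45.3563 + 0.4333·0.0000] = 23.5797
Node dd (S = 61.88): V_dd = 1/1.09·[0.5667·0.0000 + 0.4333·0.0000] = 0.0000
Node u (S = 148.5): V_u = 1/1.09·[0.5667·104.1447 + 0.4333·23.5797] = 63.5167
Node d (S = 82.5): V_d = 1/1.09·[0.5667·23.5797 + 0.4333·0.0000] = 12.2586
Node 0 (S = 110): V_0 = 1/1.09·[0.5667·63.5167 + 0.4333·12.2586] = 37.8944

$37.89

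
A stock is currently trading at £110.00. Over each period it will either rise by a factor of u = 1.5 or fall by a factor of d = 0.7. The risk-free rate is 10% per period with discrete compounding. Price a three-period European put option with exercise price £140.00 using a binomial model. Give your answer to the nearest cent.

Risk-neutral probability p = (1 + 0.1 − 0.7)/(1.5 − 0.7) = 0.4000/0.8000 = 0.5000
Terminal stock prices: S_uuu = 371.2, S_uud = 173.2, S_udd = 80.85, S_ddd = 37.73
Terminal payoffs (K − S): max(-231.2, 0) = 0, max(-33.25, 0) = 0, max(59.15, 0) = 59.15, max(102.3, 0) = 102.3
Node uu (S = 247.5): V_uu = 1/1.1·[0.5000·0.0000 + 0.5000·0.0000] = 0.0000
Node ud (S = 115.5): V_ud = 1/1.1·[0.5000·0.0000 + 0.5000·59.1500] = 26.8864
Node dd (S = 53.9): V_dd = 1/1.1·[0.5000·59.1500 + 0.5000·102.2700] = 73.3727
Node u (S = 165): V_u = 1/1.1·[0.5000·0.0000 + 0.5000·26.8864] = 12.2211
Node d (S = 77): V_d = 1/1.1·[0.5000·26.8864 + 0.5000·73.3727] = 45.5723
Node 0 (S = 110): V_0 = 1/1.1·[0.5000·12.2211 + 0.5000·45.5723] = 26.2697

£26.27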